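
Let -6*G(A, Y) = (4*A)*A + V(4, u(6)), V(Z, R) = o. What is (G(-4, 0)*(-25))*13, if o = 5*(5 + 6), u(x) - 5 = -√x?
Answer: 38675/6 ≈ 6445.8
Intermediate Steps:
u(x) = 5 - √x
o = 55 (o = 5*11 = 55)
V(Z, R) = 55
G(A, Y) = -55/6 - 2*A²/3 (G(A, Y) = -((4*A)*A + 55)/6 = -(4*A² + 55)/6 = -(55 + 4*A²)/6 = -55/6 - 2*A²/3)
(G(-4, 0)*(-25))*13 = ((-55/6 - ⅔*(-4)²)*(-25))*13 = ((-55/6 - ⅔*16)*(-25))*13 = ((-55/6 - 32/3)*(-25))*13 = -119/6*(-25)*13 = (2975/6)*13 = 38675/6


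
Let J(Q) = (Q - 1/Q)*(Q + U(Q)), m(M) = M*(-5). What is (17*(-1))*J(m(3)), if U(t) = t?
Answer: -7616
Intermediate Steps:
m(M) = -5*M
J(Q) = 2*Q*(Q - 1/Q) (J(Q) = (Q - 1/Q)*(Q + Q) = (Q - 1/Q)*(2*Q) = 2*Q*(Q - 1/Q))
(17*(-1))*J(m(3)) = (17*(-1))*(-2 + 2*(-5*3)²) = -17*(-2 + 2*(-15)²) = -17*(-2 + 2*225) = -17*(-2 + 450) = -17*448 = -7616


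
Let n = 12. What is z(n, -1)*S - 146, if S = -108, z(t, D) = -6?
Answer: 502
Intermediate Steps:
z(n, -1)*S - 146 = -6*(-108) - 146 = 648 - 146 = 502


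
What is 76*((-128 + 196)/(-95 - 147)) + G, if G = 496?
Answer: 57432/121 ≈ 474.64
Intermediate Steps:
76*((-128 + 196)/(-95 - 147)) + G = 76*((-128 + 196)/(-95 - 147)) + 496 = 76*(68/(-242)) + 496 = 76*(68*(-1/242)) + 496 = 76*(-34/121) + 496 = -2584/121 + 496 = 57432/121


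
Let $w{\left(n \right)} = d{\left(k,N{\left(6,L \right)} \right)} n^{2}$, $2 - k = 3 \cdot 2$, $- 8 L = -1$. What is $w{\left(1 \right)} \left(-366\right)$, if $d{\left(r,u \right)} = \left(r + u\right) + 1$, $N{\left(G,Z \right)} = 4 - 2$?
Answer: $366$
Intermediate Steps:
$L = \frac{1}{8}$ ($L = \left(- \frac{1}{8}\right) \left(-1\right) = \frac{1}{8} \approx 0.125$)
$N{\left(G,Z \right)} = 2$ ($N{\left(G,Z \right)} = 4 - 2 = 2$)
$k = -4$ ($k = 2 - 3 \cdot 2 = 2 - 6 = -4$)
$d{\left(r,u \right)} = 1 + r + u$
$w{\left(n \right)} = - n^{2}$ ($w{\left(n \right)} = \left(1 - 4 + 2\right) n^{2} = - n^{2}$)
$w{\left(1 \right)} \left(-366\right) = - 1^{2} \left(-366\right) = \left(-1\right) 1 \left(-366\right) = \left(-1\right) \left(-366\right) = 366$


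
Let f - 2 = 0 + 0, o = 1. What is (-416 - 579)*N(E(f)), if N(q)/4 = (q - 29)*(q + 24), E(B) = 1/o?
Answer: 2786000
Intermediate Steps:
f = 2 (f = 2 + (0 + 0) = 2 + 0 = 2)
E(B) = 1 (E(B) = 1/1 = 1)
N(q) = 4*(-29 + q)*(24 + q) (N(q) = 4*((q - 29)*(q + 24)) = 4*((-29 + q)*(24 + q)) = 4*(-29 + q)*(24 + q))
(-416 - 579)*N(E(f)) = (-416 - 579)*(-2784 - 20*1 + 4*1**2) = -995*(-2784 - 20 + 4*1) = -995*(-2784 - 20 + 4) = -995*(-2800) = 2786000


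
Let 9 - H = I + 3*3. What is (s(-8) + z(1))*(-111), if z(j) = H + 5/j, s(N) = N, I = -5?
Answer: -222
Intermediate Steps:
H = 5 (H = 9 - (-5 + 3*3) = 9 - (-5 + 9) = 9 - 1*4 = 9 - 4 = 5)
z(j) = 5 + 5/j
(s(-8) + z(1))*(-111) = (-8 + (5 + 5/1))*(-111) = (-8 + (5 + 5*1))*(-111) = (-8 + (5 + 5))*(-111) = (-8 + 10)*(-111) = 2*(-111) = -222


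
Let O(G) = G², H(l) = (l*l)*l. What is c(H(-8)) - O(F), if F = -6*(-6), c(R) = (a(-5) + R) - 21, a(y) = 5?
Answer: -1824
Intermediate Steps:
H(l) = l³ (H(l) = l²*l = l³)
c(R) = -16 + R (c(R) = (5 + R) - 21 = -16 + R)
F = 36
c(H(-8)) - O(F) = (-16 + (-8)³) - 1*36² = (-16 - 512) - 1*1296 = -528 - 1296 = -1824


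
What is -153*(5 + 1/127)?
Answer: -97308/127 ≈ -766.21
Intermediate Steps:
-153*(5 + 1/127) = -153*636/127 = -97308/127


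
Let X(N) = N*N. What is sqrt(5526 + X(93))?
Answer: 45*sqrt(7) ≈ 119.06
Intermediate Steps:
X(N) = N**2
sqrt(5526 + X(93)) = sqrt(5526 + 93**2) = sqrt(5526 + 8649) = sqrt(14175) = 45*sqrt(7)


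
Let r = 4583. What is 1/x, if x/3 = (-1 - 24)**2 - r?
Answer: -1/11874 ≈ -8.4218e-5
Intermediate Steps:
x = -11874 (x = 3*((-1 - 24)**2 - 1*4583) = 3*((-25)**2 - 4583) = 3*(625 - 4583) = 3*(-3958) = -11874)
1/x = 1/(-11874) = -1/11874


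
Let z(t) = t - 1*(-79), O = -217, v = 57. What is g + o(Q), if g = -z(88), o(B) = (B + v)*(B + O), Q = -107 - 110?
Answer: 69273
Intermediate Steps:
z(t) = 79 + t (z(t) = t + 79 = 79 + t)
Q = -217
o(B) = (-217 + B)*(57 + B) (o(B) = (B + 57)*(B - 217) = (57 + B)*(-217 + B) = (-217 + B)*(57 + B))
g = -167 (g = -(79 + 88) = -1*167 = -167)
g + o(Q) = -167 + (-12369 + (-217)² - 160*(-217)) = -167 + (-12369 + 47089 + 34720) = -167 + 69440 = 69273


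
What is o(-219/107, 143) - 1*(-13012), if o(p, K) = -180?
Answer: 12832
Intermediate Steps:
o(-219/107, 143) - 1*(-13012) = -180 - 1*(-13012) = -180 + 13012 = 12832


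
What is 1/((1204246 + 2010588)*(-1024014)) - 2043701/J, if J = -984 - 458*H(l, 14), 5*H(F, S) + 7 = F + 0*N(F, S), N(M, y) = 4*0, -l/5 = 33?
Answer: -8409919087402099559/60784134677153664 ≈ -138.36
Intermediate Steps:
l = -165 (l = -5*33 = -165)
N(M, y) = 0
H(F, S) = -7/5 + F/5 (H(F, S) = -7/5 + (F + 0*0)/5 = -7/5 + (F + 0)/5 = -7/5 + F/5)
J = 73856/5 (J = -984 - 458*(-7/5 + (⅕)*(-165)) = -984 - 458*(-7/5 - 33) = -984 - 458*(-172/5) = -984 + 78776/5 = 73856/5 ≈ 14771.)
1/((1204246 + 2010588)*(-1024014)) - 2043701/J = 1/((1204246 + 2010588)*(-1024014)) - 2043701/73856/5 = -1/1024014/3214834 - 2043701*5/73856 = (1/3214834)*(-1/1024014) - 10218505/73856 = -1/3292035023676 - 10218505/73856 = -8409919087402099559/60784134677153664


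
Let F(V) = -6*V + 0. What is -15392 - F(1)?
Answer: -15386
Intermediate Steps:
F(V) = -6*V
-15392 - F(1) = -15392 - (-6) = -15392 - 1*(-6) = -15392 + 6 = -15386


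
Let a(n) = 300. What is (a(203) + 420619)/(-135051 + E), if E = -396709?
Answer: -420919/531760 ≈ -0.79156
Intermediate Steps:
(a(203) + 420619)/(-135051 + E) = (300 + 420619)/(-135051 - 396709) = 420919/(-531760) = 420919*(-1/531760) = -420919/531760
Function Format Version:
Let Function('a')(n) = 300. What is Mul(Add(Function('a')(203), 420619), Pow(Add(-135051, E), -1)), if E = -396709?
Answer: Rational(-420919, 531760) ≈ -0.79156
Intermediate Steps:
Mul(Add(Function('a')(203), 420619), Pow(Add(-135051, E), -1)) = Mul(Add(300, 420619), Pow(Add(-135051, -396709), -1)) = Mul(420919, Pow(-531760, -1)) = Mul(420919, Rational(-1, 531760)) = Rational(-420919, 531760)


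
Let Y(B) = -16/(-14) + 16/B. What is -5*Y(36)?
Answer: -500/63 ≈ -7.9365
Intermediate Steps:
Y(B) = 8/7 + 16/B (Y(B) = -16*(-1/14) + 16/B = 8/7 + 16/B)
-5*Y(36) = -5*(8/7 + 16/36) = -5*(8/7 + 16*(1/36)) = -5*(8/7 + 4/9) = -5*100/63 = -500/63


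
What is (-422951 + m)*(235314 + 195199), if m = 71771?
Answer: -151187555340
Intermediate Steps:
(-422951 + m)*(235314 + 195199) = (-422951 + 71771)*(235314 + 195199) = -351180*430513 = -151187555340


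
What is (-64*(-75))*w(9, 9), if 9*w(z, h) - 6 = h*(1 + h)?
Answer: 51200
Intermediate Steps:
w(z, h) = 2/3 + h*(1 + h)/9 (w(z, h) = 2/3 + (h*(1 + h))/9 = 2/3 + h*(1 + h)/9)
(-64*(-75))*w(9, 9) = (-64*(-75))*(2/3 + (1/9)*9 + (1/9)*9**2) = 4800*(2/3 + 1 + (1/9)*81) = 4800*(2/3 + 1 + 9) = 4800*(32/3) = 51200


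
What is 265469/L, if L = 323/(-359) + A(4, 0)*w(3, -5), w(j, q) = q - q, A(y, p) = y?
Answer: -95303371/323 ≈ -2.9506e+5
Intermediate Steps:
w(j, q) = 0
L = -323/359 (L = 323/(-359) + 4*0 = -1/359*323 + 0 = -323/359 + 0 = -323/359 ≈ -0.89972)
265469/L = 265469/(-323/359) = 265469*(-359/323) = -95303371/323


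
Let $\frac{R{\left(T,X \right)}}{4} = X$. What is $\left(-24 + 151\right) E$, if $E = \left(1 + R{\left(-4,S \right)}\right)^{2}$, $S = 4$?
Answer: $36703$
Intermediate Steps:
$R{\left(T,X \right)} = 4 X$
$E = 289$ ($E = \left(1 + 4 \cdot 4\right)^{2} = \left(1 + 16\right)^{2} = 17^{2} = 289$)
$\left(-24 + 151\right) E = \left(-24 + 151\right) 289 = 127 \cdot 289 = 36703$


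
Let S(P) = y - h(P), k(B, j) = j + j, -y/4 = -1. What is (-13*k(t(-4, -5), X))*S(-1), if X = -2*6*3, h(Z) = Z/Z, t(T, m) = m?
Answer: 2808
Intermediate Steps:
h(Z) = 1
y = 4 (y = -4*(-1) = 4)
X = -36 (X = -12*3 = -36)
k(B, j) = 2*j
S(P) = 3 (S(P) = 4 - 1*1 = 4 - 1 = 3)
(-13*k(t(-4, -5), X))*S(-1) = -26*(-36)*3 = -13*(-72)*3 = 936*3 = 2808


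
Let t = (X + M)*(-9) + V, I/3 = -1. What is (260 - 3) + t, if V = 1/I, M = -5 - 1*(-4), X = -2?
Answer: 851/3 ≈ 283.67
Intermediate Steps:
M = -1 (M = -5 + 4 = -1)
I = -3 (I = 3*(-1) = -3)
V = -⅓ (V = 1/(-3) = -⅓ ≈ -0.33333)
t = 80/3 (t = (-2 - 1)*(-9) - ⅓ = -3*(-9) - ⅓ = 27 - ⅓ = 80/3 ≈ 26.667)
(260 - 3) + t = (260 - 3) + 80/3 = 257 + 80/3 = 851/3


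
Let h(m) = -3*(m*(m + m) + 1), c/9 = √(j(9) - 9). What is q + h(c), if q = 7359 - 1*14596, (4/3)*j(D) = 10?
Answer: -6511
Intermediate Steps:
j(D) = 15/2 (j(D) = (¾)*10 = 15/2)
c = 9*I*√6/2 (c = 9*√(15/2 - 9) = 9*√(-3/2) = 9*(I*√6/2) = 9*I*√6/2 ≈ 11.023*I)
h(m) = -3 - 6*m² (h(m) = -3*(m*(2*m) + 1) = -3*(2*m² + 1) = -3*(1 + 2*m²) = -3 - 6*m²)
q = -7237 (q = 7359 - 14596 = -7237)
q + h(c) = -7237 + (-3 - 6*(9*I*√6/2)²) = -7237 + (-3 - 6*(-243/2)) = -7237 + (-3 + 729) = -7237 + 726 = -6511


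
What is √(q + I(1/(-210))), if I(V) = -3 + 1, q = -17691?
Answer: I*√17693 ≈ 133.02*I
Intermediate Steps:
I(V) = -2
√(q + I(1/(-210))) = √(-17691 - 2) = √(-17693) = I*√17693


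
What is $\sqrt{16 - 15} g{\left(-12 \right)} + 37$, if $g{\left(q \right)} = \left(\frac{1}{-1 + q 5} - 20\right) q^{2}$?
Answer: $- \frac{173567}{61} \approx -2845.4$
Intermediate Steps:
$g{\left(q \right)} = q^{2} \left(-20 + \frac{1}{-1 + 5 q}\right)$ ($g{\left(q \right)} = \left(\frac{1}{-1 + 5 q} - 20\right) q^{2} = \left(-20 + \frac{1}{-1 + 5 q}\right) q^{2} = q^{2} \left(-20 + \frac{1}{-1 + 5 q}\right)$)
$\sqrt{16 - 15} g{\left(-12 \right)} + 37 = \sqrt{16 - 15} \frac{\left(-12\right)^{2} \left(21 - -1200\right)}{-1 + 5 \left(-12\right)} + 37 = \sqrt{1} \frac{144 \left(21 + 1200\right)}{-1 - 60} + 37 = 1 \cdot 144 \frac{1}{-61} \cdot 1221 + 37 = 1 \cdot 144 \left(- \frac{1}{61}\right) 1221 + 37 = 1 \left(- \frac{175824}{61}\right) + 37 = - \frac{175824}{61} + 37 = - \frac{173567}{61}$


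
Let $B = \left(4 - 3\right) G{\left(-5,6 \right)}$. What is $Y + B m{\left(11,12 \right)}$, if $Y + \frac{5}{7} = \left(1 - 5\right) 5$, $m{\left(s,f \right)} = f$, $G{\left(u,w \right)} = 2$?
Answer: $\frac{23}{7} \approx 3.2857$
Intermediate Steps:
$B = 2$ ($B = \left(4 - 3\right) 2 = 1 \cdot 2 = 2$)
$Y = - \frac{145}{7}$ ($Y = - \frac{5}{7} + \left(1 - 5\right) 5 = - \frac{5}{7} - 20 = - \frac{145}{7} \approx -20.714$)
$Y + B m{\left(11,12 \right)} = - \frac{145}{7} + 2 \cdot 12 = - \frac{145}{7} + 24 = \frac{23}{7}$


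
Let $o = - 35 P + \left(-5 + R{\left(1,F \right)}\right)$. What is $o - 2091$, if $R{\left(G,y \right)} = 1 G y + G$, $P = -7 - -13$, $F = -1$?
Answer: $-2306$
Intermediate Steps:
$P = 6$ ($P = -7 + 13 = 6$)
$R{\left(G,y \right)} = G + G y$ ($R{\left(G,y \right)} = G y + G = G + G y$)
$o = -215$ ($o = \left(-35\right) 6 - \left(5 - \left(1 - 1\right)\right) = -210 + \left(-5 + 1 \cdot 0\right) = -210 + \left(-5 + 0\right) = -210 - 5 = -215$)
$o - 2091 = -215 - 2091 = -2306$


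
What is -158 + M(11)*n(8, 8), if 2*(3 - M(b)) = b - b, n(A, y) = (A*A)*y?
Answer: 1378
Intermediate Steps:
n(A, y) = y*A² (n(A, y) = A²*y = y*A²)
M(b) = 3 (M(b) = 3 - (b - b)/2 = 3 - ½*0 = 3 + 0 = 3)
-158 + M(11)*n(8, 8) = -158 + 3*(8*8²) = -158 + 3*(8*64) = -158 + 3*512 = -158 + 1536 = 1378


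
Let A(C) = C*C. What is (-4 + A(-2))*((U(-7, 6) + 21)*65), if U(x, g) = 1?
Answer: 0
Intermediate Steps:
A(C) = C²
(-4 + A(-2))*((U(-7, 6) + 21)*65) = (-4 + (-2)²)*((1 + 21)*65) = (-4 + 4)*(22*65) = 0*1430 = 0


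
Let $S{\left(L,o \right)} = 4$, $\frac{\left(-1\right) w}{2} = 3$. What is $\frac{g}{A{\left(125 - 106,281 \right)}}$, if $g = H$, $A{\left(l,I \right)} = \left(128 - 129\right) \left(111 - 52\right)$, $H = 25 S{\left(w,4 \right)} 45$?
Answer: $- \frac{4500}{59} \approx -76.271$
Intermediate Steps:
$w = -6$ ($w = \left(-2\right) 3 = -6$)
$H = 4500$ ($H = 25 \cdot 4 \cdot 45 = 100 \cdot 45 = 4500$)
$A{\left(l,I \right)} = -59$ ($A{\left(l,I \right)} = \left(-1\right) 59 = -59$)
$g = 4500$
$\frac{g}{A{\left(125 - 106,281 \right)}} = \frac{4500}{-59} = 4500 \left(- \frac{1}{59}\right) = - \frac{4500}{59}$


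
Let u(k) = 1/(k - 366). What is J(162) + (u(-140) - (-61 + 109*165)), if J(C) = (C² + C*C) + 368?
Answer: 17675591/506 ≈ 34932.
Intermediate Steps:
u(k) = 1/(-366 + k)
J(C) = 368 + 2*C² (J(C) = (C² + C²) + 368 = 2*C² + 368 = 368 + 2*C²)
J(162) + (u(-140) - (-61 + 109*165)) = (368 + 2*162²) + (1/(-366 - 140) - (-61 + 109*165)) = (368 + 2*26244) + (1/(-506) - (-61 + 17985)) = (368 + 52488) + (-1/506 - 1*17924) = 52856 + (-1/506 - 17924) = 52856 - 9069545/506 = 17675591/506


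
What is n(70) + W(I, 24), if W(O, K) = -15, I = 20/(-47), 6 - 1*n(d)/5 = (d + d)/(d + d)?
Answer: 10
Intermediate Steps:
n(d) = 25 (n(d) = 30 - 5*(d + d)/(d + d) = 30 - 5*2*d/(2*d) = 30 - 5*2*d*1/(2*d) = 30 - 5*1 = 30 - 5 = 25)
I = -20/47 (I = 20*(-1/47) = -20/47 ≈ -0.42553)
n(70) + W(I, 24) = 25 - 15 = 10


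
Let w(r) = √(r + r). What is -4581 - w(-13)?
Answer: -4581 - I*√26 ≈ -4581.0 - 5.099*I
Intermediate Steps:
w(r) = √2*√r (w(r) = √(2*r) = √2*√r)
-4581 - w(-13) = -4581 - √2*√(-13) = -4581 - √2*I*√13 = -4581 - I*√26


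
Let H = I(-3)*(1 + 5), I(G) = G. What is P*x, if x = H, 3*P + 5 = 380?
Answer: -2250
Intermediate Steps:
P = 125 (P = -5/3 + (⅓)*380 = -5/3 + 380/3 = 125)
H = -18 (H = -3*(1 + 5) = -3*6 = -18)
x = -18
P*x = 125*(-18) = -2250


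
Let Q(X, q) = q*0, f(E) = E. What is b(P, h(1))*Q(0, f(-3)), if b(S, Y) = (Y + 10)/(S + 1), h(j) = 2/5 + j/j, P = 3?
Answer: 0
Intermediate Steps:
h(j) = 7/5 (h(j) = 2*(1/5) + 1 = 2/5 + 1 = 7/5)
b(S, Y) = (10 + Y)/(1 + S)
Q(X, q) = 0
b(P, h(1))*Q(0, f(-3)) = ((10 + 7/5)/(1 + 3))*0 = ((57/5)/4)*0 = ((1/4)*(57/5))*0 = (57/20)*0 = 0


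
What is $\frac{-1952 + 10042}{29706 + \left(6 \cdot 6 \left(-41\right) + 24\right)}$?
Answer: $\frac{4045}{14127} \approx 0.28633$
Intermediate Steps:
$\frac{-1952 + 10042}{29706 + \left(6 \cdot 6 \left(-41\right) + 24\right)} = \frac{8090}{29706 + \left(36 \left(-41\right) + 24\right)} = \frac{8090}{29706 + \left(-1476 + 24\right)} = \frac{8090}{29706 - 1452} = \frac{8090}{28254} = 8090 \cdot \frac{1}{28254} = \frac{4045}{14127}$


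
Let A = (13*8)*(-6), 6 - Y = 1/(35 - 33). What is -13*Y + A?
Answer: -1391/2 ≈ -695.50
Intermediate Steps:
Y = 11/2 (Y = 6 - 1/(35 - 33) = 6 - 1/2 = 6 - 1*½ = 6 - ½ = 11/2 ≈ 5.5000)
A = -624 (A = 104*(-6) = -624)
-13*Y + A = -13*11/2 - 624 = -143/2 - 624 = -1391/2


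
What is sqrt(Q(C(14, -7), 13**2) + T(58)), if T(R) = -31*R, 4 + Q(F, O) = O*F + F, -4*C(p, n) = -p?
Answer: I*sqrt(1207) ≈ 34.742*I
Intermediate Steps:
C(p, n) = p/4 (C(p, n) = -(-1)*p/4 = p/4)
Q(F, O) = -4 + F + F*O (Q(F, O) = -4 + (O*F + F) = -4 + (F*O + F) = -4 + (F + F*O) = -4 + F + F*O)
sqrt(Q(C(14, -7), 13**2) + T(58)) = sqrt((-4 + (1/4)*14 + ((1/4)*14)*13**2) - 31*58) = sqrt((-4 + 7/2 + (7/2)*169) - 1798) = sqrt((-4 + 7/2 + 1183/2) - 1798) = sqrt(591 - 1798) = sqrt(-1207) = I*sqrt(1207)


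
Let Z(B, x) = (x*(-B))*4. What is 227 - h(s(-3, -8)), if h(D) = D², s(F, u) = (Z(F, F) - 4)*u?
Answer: -102173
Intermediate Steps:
Z(B, x) = -4*B*x (Z(B, x) = -B*x*4 = -4*B*x)
s(F, u) = u*(-4 - 4*F²) (s(F, u) = (-4*F*F - 4)*u = (-4*F² - 4)*u = (-4 - 4*F²)*u = u*(-4 - 4*F²))
227 - h(s(-3, -8)) = 227 - (-4*(-8)*(1 + (-3)²))² = 227 - (-4*(-8)*(1 + 9))² = 227 - (-4*(-8)*10)² = 227 - 1*320² = 227 - 1*102400 = 227 - 102400 = -102173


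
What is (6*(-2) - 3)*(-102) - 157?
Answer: 1373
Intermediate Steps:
(6*(-2) - 3)*(-102) - 157 = (-12 - 3)*(-102) - 157 = -15*(-102) - 157 = 1530 - 157 = 1373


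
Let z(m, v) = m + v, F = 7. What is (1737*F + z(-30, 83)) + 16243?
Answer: 28455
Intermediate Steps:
(1737*F + z(-30, 83)) + 16243 = (1737*7 + (-30 + 83)) + 16243 = (12159 + 53) + 16243 = 12212 + 16243 = 28455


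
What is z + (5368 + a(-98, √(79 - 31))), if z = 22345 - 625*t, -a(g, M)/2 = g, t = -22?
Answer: 41659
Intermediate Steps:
a(g, M) = -2*g
z = 36095 (z = 22345 - 625*(-22) = 22345 - 1*(-13750) = 22345 + 13750 = 36095)
z + (5368 + a(-98, √(79 - 31))) = 36095 + (5368 - 2*(-98)) = 36095 + (5368 + 196) = 36095 + 5564 = 41659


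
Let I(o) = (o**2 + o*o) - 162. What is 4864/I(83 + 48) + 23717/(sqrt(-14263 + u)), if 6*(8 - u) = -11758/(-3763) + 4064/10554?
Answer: 304/2135 - 71151*I*sqrt(5621182265773592102)/849234462206 ≈ 0.14239 - 198.64*I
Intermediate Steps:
u = 441729733/59572053 (u = 8 - (-11758/(-3763) + 4064/10554)/6 = 8 - (-11758*(-1/3763) + 4064*(1/10554))/6 = 8 - (11758/3763 + 2032/5277)/6 = 8 - 1/6*69693382/19857351 = 8 - 34846691/59572053 = 441729733/59572053 ≈ 7.4150)
I(o) = -162 + 2*o**2 (I(o) = (o**2 + o**2) - 162 = 2*o**2 - 162 = -162 + 2*o**2)
4864/I(83 + 48) + 23717/(sqrt(-14263 + u)) = 4864/(-162 + 2*(83 + 48)**2) + 23717/(sqrt(-14263 + 441729733/59572053)) = 4864/(-162 + 2*131**2) + 23717/(sqrt(-849234462206/59572053)) = 4864/(-162 + 2*17161) + 23717/((I*sqrt(5621182265773592102)/19857351)) = 4864/(-162 + 34322) + 23717*(-3*I*sqrt(5621182265773592102)/849234462206) = 4864/34160 - 71151*I*sqrt(5621182265773592102)/849234462206 = 4864*(1/34160) - 71151*I*sqrt(5621182265773592102)/849234462206 = 304/2135 - 71151*I*sqrt(5621182265773592102)/849234462206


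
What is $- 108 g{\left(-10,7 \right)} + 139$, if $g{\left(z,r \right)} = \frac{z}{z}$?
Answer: $31$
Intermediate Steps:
$g{\left(z,r \right)} = 1$
$- 108 g{\left(-10,7 \right)} + 139 = \left(-108\right) 1 + 139 = -108 + 139 = 31$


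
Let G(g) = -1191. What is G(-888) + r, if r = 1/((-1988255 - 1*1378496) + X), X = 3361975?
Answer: -5688217/4776 ≈ -1191.0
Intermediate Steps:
r = -1/4776 (r = 1/((-1988255 - 1*1378496) + 3361975) = 1/((-1988255 - 1378496) + 3361975) = 1/(-3366751 + 3361975) = 1/(-4776) = -1/4776 ≈ -0.00020938)
G(-888) + r = -1191 - 1/4776 = -5688217/4776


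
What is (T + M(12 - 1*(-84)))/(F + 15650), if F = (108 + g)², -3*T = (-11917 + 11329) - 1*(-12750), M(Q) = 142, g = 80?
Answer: -652/8499 ≈ -0.076715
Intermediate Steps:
T = -4054 (T = -((-11917 + 11329) - 1*(-12750))/3 = -(-588 + 12750)/3 = -⅓*12162 = -4054)
F = 35344 (F = (108 + 80)² = 188² = 35344)
(T + M(12 - 1*(-84)))/(F + 15650) = (-4054 + 142)/(35344 + 15650) = -3912/50994 = -3912*1/50994 = -652/8499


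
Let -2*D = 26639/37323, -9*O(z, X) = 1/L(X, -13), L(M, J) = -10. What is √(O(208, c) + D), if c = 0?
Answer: 2*I*√334476285/62205 ≈ 0.58801*I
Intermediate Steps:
O(z, X) = 1/90 (O(z, X) = -⅑/(-10) = -⅑*(-⅒) = 1/90)
D = -26639/74646 (D = -26639/(2*37323) = -½*26639/37323 = -26639/74646 ≈ -0.35687)
√(O(208, c) + D) = √(1/90 - 26639/74646) = √(-21508/62205) = 2*I*√334476285/62205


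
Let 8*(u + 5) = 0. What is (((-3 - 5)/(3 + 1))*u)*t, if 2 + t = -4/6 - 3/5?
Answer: -98/3 ≈ -32.667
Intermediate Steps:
u = -5 (u = -5 + (1/8)*0 = -5 + 0 = -5)
t = -49/15 (t = -2 + (-4/6 - 3/5) = -2 + (-4*1/6 - 3*1/5) = -2 + (-2/3 - 3/5) = -2 - 19/15 = -49/15 ≈ -3.2667)
(((-3 - 5)/(3 + 1))*u)*t = (((-3 - 5)/(3 + 1))*(-5))*(-49/15) = (-8/4*(-5))*(-49/15) = (-8*1/4*(-5))*(-49/15) = -2*(-5)*(-49/15) = 10*(-49/15) = -98/3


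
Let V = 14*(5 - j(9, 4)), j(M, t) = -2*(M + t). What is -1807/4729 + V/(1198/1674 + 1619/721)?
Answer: 617669334824/4225318939 ≈ 146.18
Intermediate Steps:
j(M, t) = -2*M - 2*t
V = 434 (V = 14*(5 - (-2*9 - 2*4)) = 14*(5 - (-18 - 8)) = 14*(5 - 1*(-26)) = 14*(5 + 26) = 14*31 = 434)
-1807/4729 + V/(1198/1674 + 1619/721) = -1807/4729 + 434/(1198/1674 + 1619/721) = -1807*1/4729 + 434/(1198*(1/1674) + 1619*(1/721)) = -1807/4729 + 434/(599/837 + 1619/721) = -1807/4729 + 434/(1786982/603477) = -1807/4729 + 434*(603477/1786982) = -1807/4729 + 130954509/893491 = 617669334824/4225318939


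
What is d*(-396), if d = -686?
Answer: 271656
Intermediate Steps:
d*(-396) = -686*(-396) = 271656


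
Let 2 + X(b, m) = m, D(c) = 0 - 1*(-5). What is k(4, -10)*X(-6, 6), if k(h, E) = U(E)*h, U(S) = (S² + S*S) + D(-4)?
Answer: 3280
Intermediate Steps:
D(c) = 5 (D(c) = 0 + 5 = 5)
X(b, m) = -2 + m
U(S) = 5 + 2*S² (U(S) = (S² + S*S) + 5 = (S² + S²) + 5 = 2*S² + 5 = 5 + 2*S²)
k(h, E) = h*(5 + 2*E²) (k(h, E) = (5 + 2*E²)*h = h*(5 + 2*E²))
k(4, -10)*X(-6, 6) = (4*(5 + 2*(-10)²))*(-2 + 6) = (4*(5 + 2*100))*4 = (4*(5 + 200))*4 = (4*205)*4 = 820*4 = 3280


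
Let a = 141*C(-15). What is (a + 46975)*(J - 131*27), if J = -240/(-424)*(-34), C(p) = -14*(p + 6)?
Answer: -12202448421/53 ≈ -2.3023e+8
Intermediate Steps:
C(p) = -84 - 14*p (C(p) = -14*(6 + p) = -84 - 14*p)
a = 17766 (a = 141*(-84 - 14*(-15)) = 141*(-84 + 210) = 141*126 = 17766)
J = -1020/53 (J = -240*(-1/424)*(-34) = (30/53)*(-34) = -1020/53 ≈ -19.245)
(a + 46975)*(J - 131*27) = (17766 + 46975)*(-1020/53 - 131*27) = 64741*(-1020/53 - 3537) = 64741*(-188481/53) = -12202448421/53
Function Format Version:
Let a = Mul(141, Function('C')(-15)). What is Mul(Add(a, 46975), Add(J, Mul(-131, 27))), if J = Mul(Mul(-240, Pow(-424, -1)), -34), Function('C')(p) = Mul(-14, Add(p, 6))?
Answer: Rational(-12202448421, 53) ≈ -2.3023e+8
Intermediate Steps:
Function('C')(p) = Add(-84, Mul(-14, p)) (Function('C')(p) = Mul(-14, Add(6, p)) = Add(-84, Mul(-14, p)))
a = 17766 (a = Mul(141, Add(-84, Mul(-14, -15))) = Mul(141, Add(-84, 210)) = Mul(141, 126) = 17766)
J = Rational(-1020, 53) (J = Mul(Mul(-240, Rational(-1, 424)), -34) = Mul(Rational(30, 53), -34) = Rational(-1020, 53) ≈ -19.245)
Mul(Add(a, 46975), Add(J, Mul(-131, 27))) = Mul(Add(17766, 46975), Add(Rational(-1020, 53), Mul(-131, 27))) = Mul(64741, Add(Rational(-1020, 53), -3537)) = Mul(64741, Rational(-188481, 53)) = Rational(-12202448421, 53)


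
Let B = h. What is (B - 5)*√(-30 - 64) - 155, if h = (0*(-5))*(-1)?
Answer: -155 - 5*I*√94 ≈ -155.0 - 48.477*I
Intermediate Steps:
h = 0 (h = 0*(-1) = 0)
B = 0
(B - 5)*√(-30 - 64) - 155 = (0 - 5)*√(-30 - 64) - 155 = -5*I*√94 - 155 = -155 - 5*I*√94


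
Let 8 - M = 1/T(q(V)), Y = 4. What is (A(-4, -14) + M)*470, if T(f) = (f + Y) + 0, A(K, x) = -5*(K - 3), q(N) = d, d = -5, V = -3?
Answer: 20680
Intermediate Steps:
q(N) = -5
A(K, x) = 15 - 5*K (A(K, x) = -5*(-3 + K) = 15 - 5*K)
T(f) = 4 + f (T(f) = (f + 4) + 0 = (4 + f) + 0 = 4 + f)
M = 9 (M = 8 - 1/(4 - 5) = 8 - 1/(-1) = 8 - 1*(-1) = 8 + 1 = 9)
(A(-4, -14) + M)*470 = ((15 - 5*(-4)) + 9)*470 = ((15 + 20) + 9)*470 = (35 + 9)*470 = 44*470 = 20680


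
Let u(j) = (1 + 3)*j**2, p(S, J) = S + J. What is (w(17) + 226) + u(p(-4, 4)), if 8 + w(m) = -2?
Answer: 216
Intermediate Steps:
w(m) = -10 (w(m) = -8 - 2 = -10)
p(S, J) = J + S
u(j) = 4*j**2
(w(17) + 226) + u(p(-4, 4)) = (-10 + 226) + 4*(4 - 4)**2 = 216 + 4*0**2 = 216 + 4*0 = 216 + 0 = 216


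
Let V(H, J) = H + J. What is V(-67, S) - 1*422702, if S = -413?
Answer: -423182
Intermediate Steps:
V(-67, S) - 1*422702 = (-67 - 413) - 1*422702 = -480 - 422702 = -423182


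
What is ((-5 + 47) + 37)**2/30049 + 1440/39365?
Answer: 57789505/236575777 ≈ 0.24427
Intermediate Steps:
((-5 + 47) + 37)**2/30049 + 1440/39365 = (42 + 37)**2*(1/30049) + 1440*(1/39365) = 79**2*(1/30049) + 288/7873 = 6241*(1/30049) + 288/7873 = 6241/30049 + 288/7873 = 57789505/236575777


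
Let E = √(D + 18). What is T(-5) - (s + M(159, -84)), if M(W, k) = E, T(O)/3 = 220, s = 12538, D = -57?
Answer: -11878 - I*√39 ≈ -11878.0 - 6.245*I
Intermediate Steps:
T(O) = 660 (T(O) = 3*220 = 660)
E = I*√39 (E = √(-57 + 18) = √(-39) = I*√39 ≈ 6.245*I)
M(W, k) = I*√39
T(-5) - (s + M(159, -84)) = 660 - (12538 + I*√39) = 660 + (-12538 - I*√39) = -11878 - I*√39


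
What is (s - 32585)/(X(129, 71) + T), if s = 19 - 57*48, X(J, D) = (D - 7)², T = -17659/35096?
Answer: -1238958992/143735557 ≈ -8.6197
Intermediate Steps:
T = -17659/35096 (T = -17659*1/35096 = -17659/35096 ≈ -0.50316)
X(J, D) = (-7 + D)²
s = -2717 (s = 19 - 2736 = -2717)
(s - 32585)/(X(129, 71) + T) = (-2717 - 32585)/((-7 + 71)² - 17659/35096) = -35302/(64² - 17659/35096) = -35302/(4096 - 17659/35096) = -35302/143735557/35096 = -35302*35096/143735557 = -1238958992/143735557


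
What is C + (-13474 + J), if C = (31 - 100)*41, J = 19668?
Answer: 3365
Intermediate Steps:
C = -2829 (C = -69*41 = -2829)
C + (-13474 + J) = -2829 + (-13474 + 19668) = -2829 + 6194 = 3365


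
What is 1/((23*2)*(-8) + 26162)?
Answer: 1/25794 ≈ 3.8769e-5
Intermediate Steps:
1/((23*2)*(-8) + 26162) = 1/(46*(-8) + 26162) = 1/(-368 + 26162) = 1/25794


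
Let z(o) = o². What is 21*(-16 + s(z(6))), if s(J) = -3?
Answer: -399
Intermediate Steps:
21*(-16 + s(z(6))) = 21*(-16 - 3) = 21*(-19) = -399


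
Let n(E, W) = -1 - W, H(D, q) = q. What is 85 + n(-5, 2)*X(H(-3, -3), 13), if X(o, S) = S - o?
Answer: 37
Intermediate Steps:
85 + n(-5, 2)*X(H(-3, -3), 13) = 85 + (-1 - 1*2)*(13 - 1*(-3)) = 85 + (-1 - 2)*(13 + 3) = 85 - 3*16 = 85 - 48 = 37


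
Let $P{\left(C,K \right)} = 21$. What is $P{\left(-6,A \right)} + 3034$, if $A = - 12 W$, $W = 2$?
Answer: $3055$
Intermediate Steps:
$A = -24$ ($A = \left(-12\right) 2 = -24$)
$P{\left(-6,A \right)} + 3034 = 21 + 3034 = 3055$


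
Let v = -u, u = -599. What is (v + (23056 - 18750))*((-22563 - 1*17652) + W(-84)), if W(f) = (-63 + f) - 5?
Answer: -198000135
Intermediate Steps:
v = 599 (v = -1*(-599) = 599)
W(f) = -68 + f
(v + (23056 - 18750))*((-22563 - 1*17652) + W(-84)) = (599 + (23056 - 18750))*((-22563 - 1*17652) + (-68 - 84)) = (599 + 4306)*((-22563 - 17652) - 152) = 4905*(-40215 - 152) = 4905*(-40367) = -198000135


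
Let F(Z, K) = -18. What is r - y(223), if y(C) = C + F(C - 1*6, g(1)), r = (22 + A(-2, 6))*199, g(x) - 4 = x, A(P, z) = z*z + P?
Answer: 10939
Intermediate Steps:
A(P, z) = P + z**2 (A(P, z) = z**2 + P = P + z**2)
g(x) = 4 + x
r = 11144 (r = (22 + (-2 + 6**2))*199 = (22 + (-2 + 36))*199 = (22 + 34)*199 = 56*199 = 11144)
y(C) = -18 + C (y(C) = C - 18 = -18 + C)
r - y(223) = 11144 - (-18 + 223) = 11144 - 1*205 = 11144 - 205 = 10939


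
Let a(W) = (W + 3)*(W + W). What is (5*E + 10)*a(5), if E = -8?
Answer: -2400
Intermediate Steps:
a(W) = 2*W*(3 + W) (a(W) = (3 + W)*(2*W) = 2*W*(3 + W))
(5*E + 10)*a(5) = (5*(-8) + 10)*(2*5*(3 + 5)) = (-40 + 10)*(2*5*8) = -30*80 = -2400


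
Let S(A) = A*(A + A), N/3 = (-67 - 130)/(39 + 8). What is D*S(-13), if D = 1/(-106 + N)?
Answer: -15886/5573 ≈ -2.8505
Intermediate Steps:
N = -591/47 (N = 3*((-67 - 130)/(39 + 8)) = 3*(-197/47) = -591/47 ≈ -12.574)
D = -47/5573 (D = 1/(-106 - 591/47) = 1/(-5573/47) = -47/5573 ≈ -0.0084335)
S(A) = 2*A² (S(A) = A*(2*A) = 2*A²)
D*S(-13) = -94*(-13)²/5573 = -94*169/5573 = -47/5573*338 = -15886/5573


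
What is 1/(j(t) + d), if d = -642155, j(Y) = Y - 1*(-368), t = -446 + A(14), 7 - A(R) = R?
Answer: -1/642240 ≈ -1.5570e-6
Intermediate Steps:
A(R) = 7 - R
t = -453 (t = -446 + (7 - 1*14) = -446 + (7 - 14) = -446 - 7 = -453)
j(Y) = 368 + Y (j(Y) = Y + 368 = 368 + Y)
1/(j(t) + d) = 1/((368 - 453) - 642155) = 1/(-85 - 642155) = 1/(-642240) = -1/642240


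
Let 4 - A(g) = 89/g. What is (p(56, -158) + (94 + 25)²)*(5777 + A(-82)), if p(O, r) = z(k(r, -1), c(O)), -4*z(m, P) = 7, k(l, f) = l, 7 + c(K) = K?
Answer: 26853357447/328 ≈ 8.1870e+7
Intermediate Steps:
c(K) = -7 + K
A(g) = 4 - 89/g
z(m, P) = -7/4 (z(m, P) = -¼*7 = -7/4)
p(O, r) = -7/4
(p(56, -158) + (94 + 25)²)*(5777 + A(-82)) = (-7/4 + (94 + 25)²)*(5777 + (4 - 89/(-82))) = (-7/4 + 119²)*(5777 + (4 - 89*(-1/82))) = (-7/4 + 14161)*(5777 + (4 + 89/82)) = 56637*(5777 + 417/82)/4 = (56637/4)*(474131/82) = 26853357447/328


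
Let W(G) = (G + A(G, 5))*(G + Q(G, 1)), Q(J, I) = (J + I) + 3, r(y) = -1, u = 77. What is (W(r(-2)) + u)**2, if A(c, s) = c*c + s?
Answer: 7569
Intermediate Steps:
A(c, s) = s + c**2 (A(c, s) = c**2 + s = s + c**2)
Q(J, I) = 3 + I + J (Q(J, I) = (I + J) + 3 = 3 + I + J)
W(G) = (4 + 2*G)*(5 + G + G**2) (W(G) = (G + (5 + G**2))*(G + (3 + 1 + G)) = (5 + G + G**2)*(G + (4 + G)) = (5 + G + G**2)*(4 + 2*G) = (4 + 2*G)*(5 + G + G**2))
(W(r(-2)) + u)**2 = ((20 + 2*(-1)**3 + 6*(-1)**2 + 14*(-1)) + 77)**2 = ((20 + 2*(-1) + 6*1 - 14) + 77)**2 = ((20 - 2 + 6 - 14) + 77)**2 = (10 + 77)**2 = 87**2 = 7569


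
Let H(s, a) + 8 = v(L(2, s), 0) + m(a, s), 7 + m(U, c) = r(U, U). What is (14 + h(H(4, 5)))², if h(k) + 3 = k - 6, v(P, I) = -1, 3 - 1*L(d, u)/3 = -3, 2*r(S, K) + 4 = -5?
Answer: 961/4 ≈ 240.25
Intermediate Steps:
r(S, K) = -9/2 (r(S, K) = -2 + (½)*(-5) = -2 - 5/2 = -9/2)
m(U, c) = -23/2 (m(U, c) = -7 - 9/2 = -23/2)
L(d, u) = 18 (L(d, u) = 9 - 3*(-3) = 9 + 9 = 18)
H(s, a) = -41/2 (H(s, a) = -8 + (-1 - 23/2) = -8 - 25/2 = -41/2)
h(k) = -9 + k (h(k) = -3 + (k - 6) = -3 + (-6 + k) = -9 + k)
(14 + h(H(4, 5)))² = (14 + (-9 - 41/2))² = (14 - 59/2)² = (-31/2)² = 961/4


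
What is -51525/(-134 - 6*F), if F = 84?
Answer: 51525/638 ≈ 80.760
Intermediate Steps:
-51525/(-134 - 6*F) = -51525/(-134 - 6*84) = -51525/(-134 - 504) = -51525/(-638) = -51525*(-1/638) = 51525/638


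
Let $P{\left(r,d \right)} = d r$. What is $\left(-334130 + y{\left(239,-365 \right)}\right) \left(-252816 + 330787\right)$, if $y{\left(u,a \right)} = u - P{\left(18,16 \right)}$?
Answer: $-26056270809$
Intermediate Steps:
$y{\left(u,a \right)} = -288 + u$ ($y{\left(u,a \right)} = u - 16 \cdot 18 = u - 288 = -288 + u$)
$\left(-334130 + y{\left(239,-365 \right)}\right) \left(-252816 + 330787\right) = \left(-334130 + \left(-288 + 239\right)\right) \left(-252816 + 330787\right) = \left(-334130 - 49\right) 77971 = \left(-334179\right) 77971 = -26056270809$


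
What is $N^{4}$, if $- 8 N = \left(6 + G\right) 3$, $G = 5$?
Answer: $\frac{1185921}{4096} \approx 289.53$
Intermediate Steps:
$N = - \frac{33}{8}$ ($N = - \frac{\left(6 + 5\right) 3}{8} = - \frac{11 \cdot 3}{8} = \left(- \frac{1}{8}\right) 33 = - \frac{33}{8} \approx -4.125$)
$N^{4} = \left(- \frac{33}{8}\right)^{4} = \frac{1185921}{4096}$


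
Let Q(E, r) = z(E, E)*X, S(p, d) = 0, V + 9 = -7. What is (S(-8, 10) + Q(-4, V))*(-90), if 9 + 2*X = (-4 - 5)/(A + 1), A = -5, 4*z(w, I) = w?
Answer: -1215/4 ≈ -303.75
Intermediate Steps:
V = -16 (V = -9 - 7 = -16)
z(w, I) = w/4
X = -27/8 (X = -9/2 + ((-4 - 5)/(-5 + 1))/2 = -9/2 + (-9/(-4))/2 = -9/2 + (-9*(-1/4))/2 = -9/2 + (1/2)*(9/4) = -9/2 + 9/8 = -27/8 ≈ -3.3750)
Q(E, r) = -27*E/32 (Q(E, r) = (E/4)*(-27/8) = -27*E/32)
(S(-8, 10) + Q(-4, V))*(-90) = (0 - 27/32*(-4))*(-90) = (0 + 27/8)*(-90) = (27/8)*(-90) = -1215/4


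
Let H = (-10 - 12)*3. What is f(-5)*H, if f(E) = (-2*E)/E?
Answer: 132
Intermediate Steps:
f(E) = -2
H = -66 (H = -22*3 = -66)
f(-5)*H = -2*(-66) = 132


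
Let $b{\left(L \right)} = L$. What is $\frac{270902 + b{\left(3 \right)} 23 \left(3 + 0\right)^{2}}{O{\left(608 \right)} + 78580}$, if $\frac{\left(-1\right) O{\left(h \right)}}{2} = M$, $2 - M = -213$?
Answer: $\frac{271523}{78150} \approx 3.4744$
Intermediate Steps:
$M = 215$ ($M = 2 - -213 = 2 + 213 = 215$)
$O{\left(h \right)} = -430$ ($O{\left(h \right)} = \left(-2\right) 215 = -430$)
$\frac{270902 + b{\left(3 \right)} 23 \left(3 + 0\right)^{2}}{O{\left(608 \right)} + 78580} = \frac{270902 + 3 \cdot 23 \left(3 + 0\right)^{2}}{-430 + 78580} = \frac{270902 + 69 \cdot 3^{2}}{78150} = \left(270902 + 69 \cdot 9\right) \frac{1}{78150} = \left(270902 + 621\right) \frac{1}{78150} = 271523 \cdot \frac{1}{78150} = \frac{271523}{78150}$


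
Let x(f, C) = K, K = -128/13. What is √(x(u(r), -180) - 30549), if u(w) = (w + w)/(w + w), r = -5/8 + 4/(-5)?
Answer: I*√5164445/13 ≈ 174.81*I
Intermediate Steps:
r = -57/40 (r = -5*⅛ + 4*(-⅕) = -5/8 - ⅘ = -57/40 ≈ -1.4250)
K = -128/13 (K = -128*1/13 = -128/13 ≈ -9.8462)
u(w) = 1 (u(w) = (2*w)/((2*w)) = (2*w)*(1/(2*w)) = 1)
x(f, C) = -128/13
√(x(u(r), -180) - 30549) = √(-128/13 - 30549) = √(-397265/13) = I*√5164445/13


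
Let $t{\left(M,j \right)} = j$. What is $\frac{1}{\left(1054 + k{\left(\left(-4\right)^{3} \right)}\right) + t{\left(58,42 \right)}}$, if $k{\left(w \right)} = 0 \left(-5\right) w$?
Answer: $\frac{1}{1096} \approx 0.00091241$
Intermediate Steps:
$k{\left(w \right)} = 0$ ($k{\left(w \right)} = 0 w = 0$)
$\frac{1}{\left(1054 + k{\left(\left(-4\right)^{3} \right)}\right) + t{\left(58,42 \right)}} = \frac{1}{\left(1054 + 0\right) + 42} = \frac{1}{1054 + 42} = \frac{1}{1096}$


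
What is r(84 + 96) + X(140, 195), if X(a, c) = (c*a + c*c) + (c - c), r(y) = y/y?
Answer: 65326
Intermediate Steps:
r(y) = 1
X(a, c) = c² + a*c (X(a, c) = (a*c + c²) + 0 = (c² + a*c) + 0 = c² + a*c)
r(84 + 96) + X(140, 195) = 1 + 195*(140 + 195) = 1 + 195*335 = 1 + 65325 = 65326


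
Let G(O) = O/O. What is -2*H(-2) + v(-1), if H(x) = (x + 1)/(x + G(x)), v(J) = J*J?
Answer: -1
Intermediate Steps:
G(O) = 1
v(J) = J**2
H(x) = 1 (H(x) = (x + 1)/(x + 1) = (1 + x)/(1 + x) = 1)
-2*H(-2) + v(-1) = -2*1 + (-1)**2 = -2 + 1 = -1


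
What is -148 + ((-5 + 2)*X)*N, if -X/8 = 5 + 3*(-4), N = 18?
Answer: -3172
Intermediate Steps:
X = 56 (X = -8*(5 + 3*(-4)) = -8*(5 - 12) = -8*(-7) = 56)
-148 + ((-5 + 2)*X)*N = -148 + ((-5 + 2)*56)*18 = -148 - 3*56*18 = -148 - 168*18 = -148 - 3024 = -3172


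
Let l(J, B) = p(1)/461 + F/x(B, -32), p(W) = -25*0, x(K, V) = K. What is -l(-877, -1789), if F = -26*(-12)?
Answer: 312/1789 ≈ 0.17440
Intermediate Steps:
p(W) = 0
F = 312
l(J, B) = 312/B (l(J, B) = 0/461 + 312/B = 0*(1/461) + 312/B = 0 + 312/B = 312/B)
-l(-877, -1789) = -312/(-1789) = -312*(-1)/1789 = -1*(-312/1789) = 312/1789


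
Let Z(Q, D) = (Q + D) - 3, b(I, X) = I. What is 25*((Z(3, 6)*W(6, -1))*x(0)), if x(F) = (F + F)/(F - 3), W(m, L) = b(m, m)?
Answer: 0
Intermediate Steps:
W(m, L) = m
Z(Q, D) = -3 + D + Q (Z(Q, D) = (D + Q) - 3 = -3 + D + Q)
x(F) = 2*F/(-3 + F) (x(F) = (2*F)/(-3 + F) = 2*F/(-3 + F))
25*((Z(3, 6)*W(6, -1))*x(0)) = 25*(((-3 + 6 + 3)*6)*(2*0/(-3 + 0))) = 25*((6*6)*(2*0/(-3))) = 25*(36*(2*0*(-⅓))) = 25*(36*0) = 25*0 = 0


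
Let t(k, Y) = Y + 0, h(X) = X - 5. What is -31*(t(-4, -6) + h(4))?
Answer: 217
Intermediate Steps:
h(X) = -5 + X
t(k, Y) = Y
-31*(t(-4, -6) + h(4)) = -31*(-6 + (-5 + 4)) = -31*(-6 - 1) = -31*(-7) = 217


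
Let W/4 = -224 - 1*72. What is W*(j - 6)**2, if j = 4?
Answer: -4736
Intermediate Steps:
W = -1184 (W = 4*(-224 - 1*72) = 4*(-224 - 72) = 4*(-296) = -1184)
W*(j - 6)**2 = -1184*(4 - 6)**2 = -1184*(-2)**2 = -1184*4 = -4736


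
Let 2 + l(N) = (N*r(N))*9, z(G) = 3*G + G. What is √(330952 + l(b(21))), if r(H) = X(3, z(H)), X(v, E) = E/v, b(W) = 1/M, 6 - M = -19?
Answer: √206843762/25 ≈ 575.28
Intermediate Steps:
M = 25 (M = 6 - 1*(-19) = 6 + 19 = 25)
b(W) = 1/25
z(G) = 4*G
r(H) = 4*H/3 (r(H) = (4*H)/3 = (4*H)*(⅓) = 4*H/3)
l(N) = -2 + 12*N² (l(N) = -2 + (N*(4*N/3))*9 = -2 + (4*N²/3)*9 = -2 + 12*N²)
√(330952 + l(b(21))) = √(330952 + (-2 + 12*(1/25)²)) = √(330952 + (-2 + 12*(1/625))) = √(330952 + (-2 + 12/625)) = √(330952 - 1238/625) = √(206843762/625) = √206843762/25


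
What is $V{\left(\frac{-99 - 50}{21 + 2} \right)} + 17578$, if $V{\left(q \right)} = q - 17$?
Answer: $\frac{403754}{23} \approx 17555.0$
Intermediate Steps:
$V{\left(q \right)} = -17 + q$
$V{\left(\frac{-99 - 50}{21 + 2} \right)} + 17578 = \left(-17 + \frac{-99 - 50}{21 + 2}\right) + 17578 = \left(-17 - \frac{149}{23}\right) + 17578 = - \frac{540}{23} + 17578 = \frac{403754}{23}$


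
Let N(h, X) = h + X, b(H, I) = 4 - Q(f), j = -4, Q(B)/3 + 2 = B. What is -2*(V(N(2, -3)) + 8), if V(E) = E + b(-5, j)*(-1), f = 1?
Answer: 0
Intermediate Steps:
Q(B) = -6 + 3*B
b(H, I) = 7 (b(H, I) = 4 - (-6 + 3*1) = 4 - (-6 + 3) = 4 - 1*(-3) = 4 + 3 = 7)
N(h, X) = X + h
V(E) = -7 + E (V(E) = E + 7*(-1) = E - 7 = -7 + E)
-2*(V(N(2, -3)) + 8) = -2*((-7 + (-3 + 2)) + 8) = -2*((-7 - 1) + 8) = -2*(-8 + 8) = -2*0 = 0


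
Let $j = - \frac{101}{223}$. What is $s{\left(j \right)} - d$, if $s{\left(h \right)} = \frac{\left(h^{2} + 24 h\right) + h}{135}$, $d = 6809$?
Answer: $- \frac{45712195609}{6713415} \approx -6809.1$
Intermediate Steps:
$j = - \frac{101}{223}$ ($j = \left(-101\right) \frac{1}{223} = - \frac{101}{223} \approx -0.45291$)
$s{\left(h \right)} = \frac{h^{2}}{135} + \frac{5 h}{27}$ ($s{\left(h \right)} = \left(h^{2} + 25 h\right) \frac{1}{135} = \frac{h^{2}}{135} + \frac{5 h}{27}$)
$s{\left(j \right)} - d = \frac{1}{135} \left(- \frac{101}{223}\right) \left(25 - \frac{101}{223}\right) - 6809 = \frac{1}{135} \left(- \frac{101}{223}\right) \frac{5474}{223} - 6809 = - \frac{552874}{6713415} - 6809 = - \frac{45712195609}{6713415}$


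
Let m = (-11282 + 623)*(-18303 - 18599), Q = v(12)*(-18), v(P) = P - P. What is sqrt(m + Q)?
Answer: sqrt(393338418) ≈ 19833.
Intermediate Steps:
v(P) = 0
Q = 0 (Q = 0*(-18) = 0)
m = 393338418 (m = -10659*(-36902) = 393338418)
sqrt(m + Q) = sqrt(393338418 + 0) = sqrt(393338418)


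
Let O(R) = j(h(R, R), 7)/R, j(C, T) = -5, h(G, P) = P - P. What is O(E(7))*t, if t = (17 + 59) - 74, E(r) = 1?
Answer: -10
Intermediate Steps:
h(G, P) = 0
t = 2 (t = 76 - 74 = 2)
O(R) = -5/R
O(E(7))*t = -5/1*2 = -5*1*2 = -5*2 = -10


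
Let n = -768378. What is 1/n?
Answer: -1/768378 ≈ -1.3014e-6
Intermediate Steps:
1/n = 1/(-768378) = -1/768378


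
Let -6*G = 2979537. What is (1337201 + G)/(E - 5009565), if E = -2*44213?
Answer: -1681223/10195982 ≈ -0.16489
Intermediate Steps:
E = -88426
G = -993179/2 (G = -⅙*2979537 = -993179/2 ≈ -4.9659e+5)
(1337201 + G)/(E - 5009565) = (1337201 - 993179/2)/(-88426 - 5009565) = (1681223/2)/(-5097991) = (1681223/2)*(-1/5097991) = -1681223/10195982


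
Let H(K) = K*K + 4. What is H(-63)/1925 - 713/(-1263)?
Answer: 6390424/2431275 ≈ 2.6284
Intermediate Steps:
H(K) = 4 + K**2 (H(K) = K**2 + 4 = 4 + K**2)
H(-63)/1925 - 713/(-1263) = (4 + (-63)**2)/1925 - 713/(-1263) = (4 + 3969)*(1/1925) - 713*(-1/1263) = 3973*(1/1925) + 713/1263 = 3973/1925 + 713/1263 = 6390424/2431275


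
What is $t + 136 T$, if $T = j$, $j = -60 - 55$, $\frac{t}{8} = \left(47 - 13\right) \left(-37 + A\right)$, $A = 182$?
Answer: $23800$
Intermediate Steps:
$t = 39440$ ($t = 8 \left(47 - 13\right) \left(-37 + 182\right) = 8 \cdot 34 \cdot 145 = 8 \cdot 4930 = 39440$)
$j = -115$
$T = -115$
$t + 136 T = 39440 + 136 \left(-115\right) = 39440 - 15640 = 23800$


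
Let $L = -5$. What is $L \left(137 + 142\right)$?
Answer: $-1395$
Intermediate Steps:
$L \left(137 + 142\right) = - 5 \left(137 + 142\right) = \left(-5\right) 279 = -1395$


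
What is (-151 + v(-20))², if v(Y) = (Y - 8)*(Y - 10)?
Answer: 474721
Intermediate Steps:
v(Y) = (-10 + Y)*(-8 + Y) (v(Y) = (-8 + Y)*(-10 + Y) = (-10 + Y)*(-8 + Y))
(-151 + v(-20))² = (-151 + (80 + (-20)² - 18*(-20)))² = (-151 + (80 + 400 + 360))² = (-151 + 840)² = 689² = 474721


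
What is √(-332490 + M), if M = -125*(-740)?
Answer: I*√239990 ≈ 489.89*I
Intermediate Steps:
M = 92500
√(-332490 + M) = √(-332490 + 92500) = √(-239990) = I*√239990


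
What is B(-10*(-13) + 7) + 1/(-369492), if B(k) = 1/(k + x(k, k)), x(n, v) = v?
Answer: 184609/50620404 ≈ 0.0036469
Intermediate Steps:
B(k) = 1/(2*k) (B(k) = 1/(k + k) = 1/(2*k))
B(-10*(-13) + 7) + 1/(-369492) = 1/(2*(-10*(-13) + 7)) + 1/(-369492) = 1/(2*(130 + 7)) - 1/369492 = (½)/137 - 1/369492 = (½)*(1/137) - 1/369492 = 1/274 - 1/369492 = 184609/50620404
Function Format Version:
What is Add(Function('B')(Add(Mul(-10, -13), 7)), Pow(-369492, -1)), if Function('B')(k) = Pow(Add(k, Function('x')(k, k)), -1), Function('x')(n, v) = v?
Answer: Rational(184609, 50620404) ≈ 0.0036469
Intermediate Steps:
Function('B')(k) = Mul(Rational(1, 2), Pow(k, -1)) (Function('B')(k) = Pow(Add(k, k), -1) = Pow(Mul(2, k), -1) = Mul(Rational(1, 2), Pow(k, -1)))
Add(Function('B')(Add(Mul(-10, -13), 7)), Pow(-369492, -1)) = Add(Mul(Rational(1, 2), Pow(Add(Mul(-10, -13), 7), -1)), Pow(-369492, -1)) = Add(Mul(Rational(1, 2), Pow(Add(130, 7), -1)), Rational(-1, 369492)) = Add(Mul(Rational(1, 2), Pow(137, -1)), Rational(-1, 369492)) = Add(Mul(Rational(1, 2), Rational(1, 137)), Rational(-1, 369492)) = Add(Rational(1, 274), Rational(-1, 369492)) = Rational(184609, 50620404)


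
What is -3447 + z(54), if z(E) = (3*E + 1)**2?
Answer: 23122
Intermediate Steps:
z(E) = (1 + 3*E)**2
-3447 + z(54) = -3447 + (1 + 3*54)**2 = -3447 + (1 + 162)**2 = -3447 + 163**2 = -3447 + 26569 = 23122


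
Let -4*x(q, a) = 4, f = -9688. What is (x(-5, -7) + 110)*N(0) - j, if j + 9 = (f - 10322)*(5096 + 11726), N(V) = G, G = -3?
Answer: 336607902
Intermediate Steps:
N(V) = -3
j = -336608229 (j = -9 + (-9688 - 10322)*(5096 + 11726) = -9 - 20010*16822 = -9 - 336608220 = -336608229)
x(q, a) = -1 (x(q, a) = -¼*4 = -1)
(x(-5, -7) + 110)*N(0) - j = (-1 + 110)*(-3) - 1*(-336608229) = 109*(-3) + 336608229 = -327 + 336608229 = 336607902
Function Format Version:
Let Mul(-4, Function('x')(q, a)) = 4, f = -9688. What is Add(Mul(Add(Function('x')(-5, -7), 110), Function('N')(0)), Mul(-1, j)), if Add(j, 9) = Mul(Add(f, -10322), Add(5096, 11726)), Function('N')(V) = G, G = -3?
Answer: 336607902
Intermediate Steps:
Function('N')(V) = -3
j = -336608229 (j = Add(-9, Mul(Add(-9688, -10322), Add(5096, 11726))) = Add(-9, Mul(-20010, 16822)) = Add(-9, -336608220) = -336608229)
Function('x')(q, a) = -1 (Function('x')(q, a) = Mul(Rational(-1, 4), 4) = -1)
Add(Mul(Add(Function('x')(-5, -7), 110), Function('N')(0)), Mul(-1, j)) = Add(Mul(Add(-1, 110), -3), Mul(-1, -336608229)) = Add(Mul(109, -3), 336608229) = Add(-327, 336608229) = 336607902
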